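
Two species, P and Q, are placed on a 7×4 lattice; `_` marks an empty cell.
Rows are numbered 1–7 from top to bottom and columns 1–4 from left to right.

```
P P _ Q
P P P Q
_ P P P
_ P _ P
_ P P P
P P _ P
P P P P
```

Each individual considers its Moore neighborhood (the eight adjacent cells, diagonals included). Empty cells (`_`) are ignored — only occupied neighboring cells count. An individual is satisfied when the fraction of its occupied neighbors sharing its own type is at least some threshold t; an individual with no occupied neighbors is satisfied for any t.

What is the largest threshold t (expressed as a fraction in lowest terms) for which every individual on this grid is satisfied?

Row 1: (1,1)P 3/3 · (1,2)P 4/4 · (1,4)Q 1/2
Row 2: (2,1)P 4/4 · (2,2)P 6/6 · (2,3)P 5/7 · (2,4)Q 1/4
Row 3: (3,2)P 5/5 · (3,3)P 6/7 · (3,4)P 3/4
Row 4: (4,2)P 4/4 · (4,4)P 4/4
Row 5: (5,2)P 4/4 · (5,3)P 6/6 · (5,4)P 3/3
Row 6: (6,1)P 4/4 · (6,2)P 6/6 · (6,4)P 4/4
Row 7: (7,1)P 3/3 · (7,2)P 4/4 · (7,3)P 4/4 · (7,4)P 2/2
The smallest same-type fraction is 1/4 at (2,4), which reduces to 1/4. Any threshold above that leaves this individual unsatisfied.

1/4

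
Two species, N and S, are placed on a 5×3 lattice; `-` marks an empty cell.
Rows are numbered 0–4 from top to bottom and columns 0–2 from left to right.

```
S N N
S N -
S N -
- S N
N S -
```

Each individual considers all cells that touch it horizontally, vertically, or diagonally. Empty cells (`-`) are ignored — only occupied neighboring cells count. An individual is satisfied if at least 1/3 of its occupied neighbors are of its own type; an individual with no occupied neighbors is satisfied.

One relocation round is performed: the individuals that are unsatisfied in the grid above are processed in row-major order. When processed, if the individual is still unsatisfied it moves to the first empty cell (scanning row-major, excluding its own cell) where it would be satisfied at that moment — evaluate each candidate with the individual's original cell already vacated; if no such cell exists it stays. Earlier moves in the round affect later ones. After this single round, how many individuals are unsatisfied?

Initially unsatisfied (in order): (4,0).
  (4,0) → (1,2).
Resulting grid:
S N N
S N N
S N -
- S N
- S -
All satisfied now.

0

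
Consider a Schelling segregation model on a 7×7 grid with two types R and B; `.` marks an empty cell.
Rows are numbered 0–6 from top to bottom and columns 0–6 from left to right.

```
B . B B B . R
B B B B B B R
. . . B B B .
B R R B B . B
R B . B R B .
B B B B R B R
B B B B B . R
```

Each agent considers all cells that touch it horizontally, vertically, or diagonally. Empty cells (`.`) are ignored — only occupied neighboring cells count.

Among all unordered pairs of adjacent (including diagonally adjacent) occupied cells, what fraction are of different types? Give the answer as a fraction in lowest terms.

Scan each occupied cell's neighbors to the right and below (and the two forward diagonals) so each pair is counted once.
Row 0: B(0,0)–B(1,0)= B(0,0)–B(1,1)= B(0,2)–B(0,3)= B(0,2)–B(1,2)= B(0,2)–B(1,3)= B(0,2)–B(1,1)= B(0,3)–B(0,4)= B(0,3)–B(1,3)= B(0,3)–B(1,4)= B(0,3)–B(1,2)= B(0,4)–B(1,4)= B(0,4)–B(1,5)= B(0,4)–B(1,3)= R(0,6)–R(1,6)= R(0,6)–B(1,5)≠  → 1/15 unlike.
Row 1: B(1,0)–B(1,1)= B(1,1)–B(1,2)= B(1,2)–B(1,3)= B(1,2)–B(2,3)= B(1,3)–B(1,4)= B(1,3)–B(2,3)= B(1,3)–B(2,4)= B(1,4)–B(1,5)= B(1,4)–B(2,4)= B(1,4)–B(2,5)= B(1,4)–B(2,3)= B(1,5)–R(1,6)≠ B(1,5)–B(2,5)= B(1,5)–B(2,4)= R(1,6)–B(2,5)≠  → 2/15 unlike.
Row 2: B(2,3)–B(2,4)= B(2,3)–B(3,3)= B(2,3)–B(3,4)= B(2,3)–R(3,2)≠ B(2,4)–B(2,5)= B(2,4)–B(3,4)= B(2,4)–B(3,3)= B(2,5)–B(3,6)= B(2,5)–B(3,4)=  → 1/9 unlike.
Row 3: B(3,0)–R(3,1)≠ B(3,0)–R(4,0)≠ B(3,0)–B(4,1)= R(3,1)–R(3,2)= R(3,1)–B(4,1)≠ R(3,1)–R(4,0)= R(3,2)–B(3,3)≠ R(3,2)–B(4,3)≠ R(3,2)–B(4,1)≠ B(3,3)–B(3,4)= B(3,3)–B(4,3)= B(3,3)–R(4,4)≠ B(3,4)–R(4,4)≠ B(3,4)–B(4,5)= B(3,4)–B(4,3)= B(3,6)–B(4,5)=  → 8/16 unlike.
Row 4: R(4,0)–B(4,1)≠ R(4,0)–B(5,0)≠ R(4,0)–B(5,1)≠ B(4,1)–B(5,1)= B(4,1)–B(5,2)= B(4,1)–B(5,0)= B(4,3)–R(4,4)≠ B(4,3)–B(5,3)= B(4,3)–R(5,4)≠ B(4,3)–B(5,2)= R(4,4)–B(4,5)≠ R(4,4)–R(5,4)= R(4,4)–B(5,5)≠ R(4,4)–B(5,3)≠ B(4,5)–B(5,5)= B(4,5)–R(5,6)≠ B(4,5)–R(5,4)≠  → 10/17 unlike.
Row 5: B(5,0)–B(5,1)= B(5,0)–B(6,0)= B(5,0)–B(6,1)= B(5,1)–B(5,2)= B(5,1)–B(6,1)= B(5,1)–B(6,2)= B(5,1)–B(6,0)= B(5,2)–B(5,3)= B(5,2)–B(6,2)= B(5,2)–B(6,3)= B(5,2)–B(6,1)= B(5,3)–R(5,4)≠ B(5,3)–B(6,3)= B(5,3)–B(6,4)= B(5,3)–B(6,2)= R(5,4)–B(5,5)≠ R(5,4)–B(6,4)≠ R(5,4)–B(6,3)≠ B(5,5)–R(5,6)≠ B(5,5)–R(6,6)≠ B(5,5)–B(6,4)= R(5,6)–R(6,6)=  → 6/22 unlike.
Row 6: B(6,0)–B(6,1)= B(6,1)–B(6,2)= B(6,2)–B(6,3)= B(6,3)–B(6,4)=  → 0/4 unlike.
Total adjacent occupied pairs: 98; unlike-type pairs: 28.
28/98 reduces to 2/7.

2/7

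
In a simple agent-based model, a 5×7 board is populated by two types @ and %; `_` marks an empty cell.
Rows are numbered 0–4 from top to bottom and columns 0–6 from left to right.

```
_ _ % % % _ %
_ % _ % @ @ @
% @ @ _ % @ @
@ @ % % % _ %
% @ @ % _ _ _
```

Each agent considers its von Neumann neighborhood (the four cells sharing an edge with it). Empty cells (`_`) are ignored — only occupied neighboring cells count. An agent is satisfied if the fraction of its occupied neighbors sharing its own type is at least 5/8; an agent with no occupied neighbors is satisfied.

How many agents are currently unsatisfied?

15

(0,2)% 1/1 ✓
(0,3)% 3/3 ✓
(0,4)% 1/2 ✗
(0,6)% 0/1 ✗
(1,1)% 0/1 ✗
(1,3)% 1/2 ✗
(1,4)@ 1/4 ✗
(1,5)@ 3/3 ✓
(1,6)@ 2/3 ✓
(2,0)% 0/2 ✗
(2,1)@ 2/4 ✗
(2,2)@ 1/2 ✗
(2,4)% 1/3 ✗
(2,5)@ 2/3 ✓
(2,6)@ 2/3 ✓
(3,0)@ 1/3 ✗
(3,1)@ 3/4 ✓
(3,2)% 1/4 ✗
(3,3)% 3/3 ✓
(3,4)% 2/2 ✓
(3,6)% 0/1 ✗
(4,0)% 0/2 ✗
(4,1)@ 2/3 ✓
(4,2)@ 1/3 ✗
(4,3)% 1/2 ✗
Unsatisfied: (0,4), (0,6), (1,1), (1,3), (1,4), (2,0), (2,1), (2,2), (2,4), (3,0), (3,2), (3,6), (4,0), (4,2), (4,3) — 15 in total.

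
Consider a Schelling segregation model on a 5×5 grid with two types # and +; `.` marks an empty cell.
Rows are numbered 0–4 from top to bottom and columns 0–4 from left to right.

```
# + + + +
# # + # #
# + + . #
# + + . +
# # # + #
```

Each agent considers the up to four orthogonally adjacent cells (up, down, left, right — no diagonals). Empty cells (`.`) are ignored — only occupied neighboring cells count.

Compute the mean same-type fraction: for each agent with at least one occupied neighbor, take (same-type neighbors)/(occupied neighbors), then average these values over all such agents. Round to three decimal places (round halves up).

(0,0)# 1/2
(0,1)+ 1/3
(0,2)+ 3/3
(0,3)+ 2/3
(0,4)+ 1/2
(1,0)# 3/3
(1,1)# 1/4
(1,2)+ 2/4
(1,3)# 1/3
(1,4)# 2/3
(2,0)# 2/3
(2,1)+ 2/4
(2,2)+ 3/3
(2,4)# 1/2
(3,0)# 2/3
(3,1)+ 2/4
(3,2)+ 2/3
(3,4)+ 0/2
(4,0)# 2/2
(4,1)# 2/3
(4,2)# 1/3
(4,3)+ 0/2
(4,4)# 0/2
Sum over 23 agents: 1/2 + 1/3 + 3/3 + 2/3 + 1/2 + 3/3 + 1/4 + 2/4 + 1/3 + 2/3 + 2/3 + 2/4 + 3/3 + 1/2 + 2/3 + 2/4 + 2/3 + 0/2 + 2/2 + 2/3 + 1/3 + 0/2 + 0/2 = 49/4; mean = 49/4 ÷ 23 = 49/92 = 0.532608… → 0.533.

0.533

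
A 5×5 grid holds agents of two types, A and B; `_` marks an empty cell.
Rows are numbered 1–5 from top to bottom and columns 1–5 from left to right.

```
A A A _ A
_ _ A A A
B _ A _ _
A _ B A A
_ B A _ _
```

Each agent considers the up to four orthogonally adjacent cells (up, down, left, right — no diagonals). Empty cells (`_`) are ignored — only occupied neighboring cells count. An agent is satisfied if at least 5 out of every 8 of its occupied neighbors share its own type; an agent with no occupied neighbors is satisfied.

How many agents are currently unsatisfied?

Row 1: (1,1)A 1/1 satisfied · (1,2)A 2/2 satisfied · (1,3)A 2/2 satisfied · (1,5)A 1/1 satisfied
Row 2: (2,3)A 3/3 satisfied · (2,4)A 2/2 satisfied · (2,5)A 2/2 satisfied
Row 3: (3,1)B 0/1 not · (3,3)A 1/2 not
Row 4: (4,1)A 0/1 not · (4,3)B 0/3 not · (4,4)A 1/2 not · (4,5)A 1/1 satisfied
Row 5: (5,2)B 0/1 not · (5,3)A 0/2 not
Unsatisfied: (3,1), (3,3), (4,1), (4,3), (4,4), (5,2), (5,3) — 7 in total.

7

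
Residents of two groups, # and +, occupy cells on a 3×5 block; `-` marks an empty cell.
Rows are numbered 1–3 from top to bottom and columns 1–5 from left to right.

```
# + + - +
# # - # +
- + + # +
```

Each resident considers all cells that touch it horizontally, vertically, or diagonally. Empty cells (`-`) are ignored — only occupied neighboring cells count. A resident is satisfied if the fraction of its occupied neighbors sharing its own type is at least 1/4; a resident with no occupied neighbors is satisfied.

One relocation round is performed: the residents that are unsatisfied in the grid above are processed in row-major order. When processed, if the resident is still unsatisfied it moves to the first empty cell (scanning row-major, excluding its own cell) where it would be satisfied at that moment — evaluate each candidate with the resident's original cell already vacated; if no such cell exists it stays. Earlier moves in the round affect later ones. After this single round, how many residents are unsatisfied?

Initially unsatisfied (in order): (2,4).
  (2,4) → (2,3).
Resulting grid:
# + + - +
# # # - +
- + + # +
Unsatisfied now: (1,2).

1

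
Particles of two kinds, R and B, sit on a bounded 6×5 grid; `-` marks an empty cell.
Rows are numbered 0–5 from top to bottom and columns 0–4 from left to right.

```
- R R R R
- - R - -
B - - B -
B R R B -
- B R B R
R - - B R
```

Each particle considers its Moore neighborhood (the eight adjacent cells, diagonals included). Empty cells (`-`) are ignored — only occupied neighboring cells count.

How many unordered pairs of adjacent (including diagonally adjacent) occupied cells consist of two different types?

Scan each occupied cell's neighbors to the right and below (and the two forward diagonals) so each pair is counted once.
Row 0: R(0,1)–R(0,2)= R(0,1)–R(1,2)= R(0,2)–R(0,3)= R(0,2)–R(1,2)= R(0,3)–R(0,4)= R(0,3)–R(1,2)=  → 0/6 unlike.
Row 1: R(1,2)–B(2,3)≠  → 1/1 unlike.
Row 2: B(2,0)–B(3,0)= B(2,0)–R(3,1)≠ B(2,3)–B(3,3)= B(2,3)–R(3,2)≠  → 2/4 unlike.
Row 3: B(3,0)–R(3,1)≠ B(3,0)–B(4,1)= R(3,1)–R(3,2)= R(3,1)–B(4,1)≠ R(3,1)–R(4,2)= R(3,2)–B(3,3)≠ R(3,2)–R(4,2)= R(3,2)–B(4,3)≠ R(3,2)–B(4,1)≠ B(3,3)–B(4,3)= B(3,3)–R(4,4)≠ B(3,3)–R(4,2)≠  → 7/12 unlike.
Row 4: B(4,1)–R(4,2)≠ B(4,1)–R(5,0)≠ R(4,2)–B(4,3)≠ R(4,2)–B(5,3)≠ B(4,3)–R(4,4)≠ B(4,3)–B(5,3)= B(4,3)–R(5,4)≠ R(4,4)–R(5,4)= R(4,4)–B(5,3)≠  → 7/9 unlike.
Row 5: B(5,3)–R(5,4)≠  → 1/1 unlike.
Total adjacent occupied pairs: 33; unlike-type pairs: 18.

18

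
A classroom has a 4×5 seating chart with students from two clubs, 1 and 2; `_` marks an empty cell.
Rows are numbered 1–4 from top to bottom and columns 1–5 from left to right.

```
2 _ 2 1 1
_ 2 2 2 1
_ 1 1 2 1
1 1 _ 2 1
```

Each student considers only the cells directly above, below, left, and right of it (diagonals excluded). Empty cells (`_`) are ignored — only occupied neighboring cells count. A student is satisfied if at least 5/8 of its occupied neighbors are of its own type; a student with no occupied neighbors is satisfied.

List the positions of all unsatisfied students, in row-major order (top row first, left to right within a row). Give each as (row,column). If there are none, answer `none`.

(1,3), (1,4), (2,2), (2,4), (3,3), (3,4), (4,4), (4,5)

Row 1: (1,1)2 0/0 satisfied · (1,3)2 1/2 not · (1,4)1 1/3 not · (1,5)1 2/2 satisfied
Row 2: (2,2)2 1/2 not · (2,3)2 3/4 satisfied · (2,4)2 2/4 not · (2,5)1 2/3 satisfied
Row 3: (3,2)1 2/3 satisfied · (3,3)1 1/3 not · (3,4)2 2/4 not · (3,5)1 2/3 satisfied
Row 4: (4,1)1 1/1 satisfied · (4,2)1 2/2 satisfied · (4,4)2 1/2 not · (4,5)1 1/2 not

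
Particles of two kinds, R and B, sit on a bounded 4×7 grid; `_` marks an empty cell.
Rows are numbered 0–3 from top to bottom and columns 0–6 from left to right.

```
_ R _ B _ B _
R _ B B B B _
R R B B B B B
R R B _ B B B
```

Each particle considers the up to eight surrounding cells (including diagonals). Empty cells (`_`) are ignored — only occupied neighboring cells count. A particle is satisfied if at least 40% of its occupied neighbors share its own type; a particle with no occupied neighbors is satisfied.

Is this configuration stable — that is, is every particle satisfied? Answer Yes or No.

(0,1)R 1/2 satisfied
(0,3)B 3/3 satisfied
(0,5)B 2/2 satisfied
(1,0)R 3/3 satisfied
(1,2)B 4/6 satisfied
(1,3)B 6/6 satisfied
(1,4)B 7/7 satisfied
(1,5)B 5/5 satisfied
(2,0)R 4/4 satisfied
(2,1)R 4/7 satisfied
(2,2)B 4/6 satisfied
(2,3)B 7/7 satisfied
(2,4)B 7/7 satisfied
(2,5)B 7/7 satisfied
(2,6)B 4/4 satisfied
(3,0)R 3/3 satisfied
(3,1)R 3/5 satisfied
(3,2)B 2/4 satisfied
(3,4)B 4/4 satisfied
(3,5)B 5/5 satisfied
(3,6)B 3/3 satisfied
All meet the threshold, so the configuration is stable.

Yes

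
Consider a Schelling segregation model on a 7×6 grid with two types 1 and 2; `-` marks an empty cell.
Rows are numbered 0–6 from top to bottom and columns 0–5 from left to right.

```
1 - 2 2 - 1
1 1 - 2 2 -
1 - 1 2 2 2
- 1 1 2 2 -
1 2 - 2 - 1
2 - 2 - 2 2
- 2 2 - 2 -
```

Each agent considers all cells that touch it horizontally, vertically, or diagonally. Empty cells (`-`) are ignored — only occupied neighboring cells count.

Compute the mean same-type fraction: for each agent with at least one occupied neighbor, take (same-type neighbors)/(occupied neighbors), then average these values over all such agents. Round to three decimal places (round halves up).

Row 0: (0,0)1 2/2 · (0,2)2 2/3 · (0,3)2 3/3 · (0,5)1 0/1
Row 1: (1,0)1 3/3 · (1,1)1 4/5 · (1,3)2 5/6 · (1,4)2 5/6
Row 2: (2,0)1 3/3 · (2,2)1 3/6 · (2,3)2 5/7 · (2,4)2 6/6 · (2,5)2 3/3
Row 3: (3,1)1 4/5 · (3,2)1 2/6 · (3,3)2 4/6 · (3,4)2 5/6
Row 4: (4,0)1 1/3 · (4,1)2 2/5 · (4,3)2 4/5 · (4,5)1 0/3
Row 5: (5,0)2 2/3 · (5,2)2 4/4 · (5,4)2 3/4 · (5,5)2 2/3
Row 6: (6,1)2 3/3 · (6,2)2 2/2 · (6,4)2 2/2
Sum over 28 agents: 2/2 + 2/3 + 3/3 + 0/1 + 3/3 + 4/5 + 5/6 + 5/6 + 3/3 + 3/6 + 5/7 + 6/6 + 3/3 + 4/5 + 2/6 + 4/6 + 5/6 + 1/3 + 2/5 + 4/5 + 0/3 + 2/3 + 4/4 + 3/4 + 2/3 + 3/3 + 2/2 + 2/2 = 8651/420; mean = 8651/420 ÷ 28 = 8651/11760 = 0.735629… → 0.736.

0.736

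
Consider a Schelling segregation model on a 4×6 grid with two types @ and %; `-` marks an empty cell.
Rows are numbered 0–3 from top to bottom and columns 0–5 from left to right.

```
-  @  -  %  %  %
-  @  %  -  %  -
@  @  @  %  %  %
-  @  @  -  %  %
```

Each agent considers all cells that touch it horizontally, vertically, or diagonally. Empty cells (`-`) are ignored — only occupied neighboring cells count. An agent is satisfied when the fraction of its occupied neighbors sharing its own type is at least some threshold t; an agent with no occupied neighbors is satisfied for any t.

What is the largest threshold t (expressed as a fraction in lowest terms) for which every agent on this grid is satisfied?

(0,1)@ 1/2
(0,3)% 3/3
(0,4)% 3/3
(0,5)% 2/2
(1,1)@ 4/5
(1,2)% 2/6
(1,4)% 6/6
(2,0)@ 3/3
(2,1)@ 5/6
(2,2)@ 4/6
(2,3)% 4/6
(2,4)% 5/5
(2,5)% 4/4
(3,1)@ 4/4
(3,2)@ 3/4
(3,4)% 4/4
(3,5)% 3/3
The smallest same-type fraction is 2/6 at (1,2), which reduces to 1/3. Any threshold above that leaves this agent unsatisfied.

1/3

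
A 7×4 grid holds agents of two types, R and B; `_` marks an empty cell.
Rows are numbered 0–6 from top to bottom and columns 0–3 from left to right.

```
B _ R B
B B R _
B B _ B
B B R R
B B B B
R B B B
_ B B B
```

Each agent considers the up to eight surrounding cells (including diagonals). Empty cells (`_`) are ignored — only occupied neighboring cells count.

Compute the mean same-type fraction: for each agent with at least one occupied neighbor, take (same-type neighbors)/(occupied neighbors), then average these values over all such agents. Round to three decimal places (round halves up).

0.653

Row 0: (0,0)B 2/2 · (0,2)R 1/3 · (0,3)B 0/2
Row 1: (1,0)B 4/4 · (1,1)B 4/6 · (1,2)R 1/5
Row 2: (2,0)B 5/5 · (2,1)B 5/7 · (2,3)B 0/3
Row 3: (3,0)B 5/5 · (3,1)B 6/7 · (3,2)R 1/7 · (3,3)R 1/4
Row 4: (4,0)B 4/5 · (4,1)B 6/8 · (4,2)B 6/8 · (4,3)B 3/5
Row 5: (5,0)R 0/4 · (5,1)B 6/7 · (5,2)B 8/8 · (5,3)B 5/5
Row 6: (6,1)B 3/4 · (6,2)B 5/5 · (6,3)B 3/3
Sum over 24 agents: 2/2 + 1/3 + 0/2 + 4/4 + 4/6 + 1/5 + 5/5 + 5/7 + 0/3 + 5/5 + 6/7 + 1/7 + 1/4 + 4/5 + 6/8 + 6/8 + 3/5 + 0/4 + 6/7 + 8/8 + 5/5 + 3/4 + 5/5 + 3/3 = 1097/70; mean = 1097/70 ÷ 24 = 1097/1680 = 0.652976… → 0.653.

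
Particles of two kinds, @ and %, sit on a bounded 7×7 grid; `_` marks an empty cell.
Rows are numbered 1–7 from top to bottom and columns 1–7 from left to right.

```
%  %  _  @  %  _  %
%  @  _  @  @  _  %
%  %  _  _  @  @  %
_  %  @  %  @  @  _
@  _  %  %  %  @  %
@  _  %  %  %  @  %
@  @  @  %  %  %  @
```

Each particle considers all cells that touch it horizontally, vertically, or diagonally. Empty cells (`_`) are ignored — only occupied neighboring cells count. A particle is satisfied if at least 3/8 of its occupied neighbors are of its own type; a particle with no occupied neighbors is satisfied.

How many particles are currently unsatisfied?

(1,1)% 2/3 ✓
(1,2)% 2/3 ✓
(1,4)@ 2/3 ✓
(1,5)% 0/3 ✗
(1,7)% 1/1 ✓
(2,1)% 4/5 ✓
(2,2)@ 0/5 ✗
(2,4)@ 3/4 ✓
(2,5)@ 4/5 ✓
(2,7)% 2/3 ✓
(3,1)% 3/4 ✓
(3,2)% 3/5 ✓
(3,5)@ 5/6 ✓
(3,6)@ 4/6 ✓
(3,7)% 1/3 ✗
(4,2)% 3/5 ✓
(4,3)@ 0/5 ✗
(4,4)% 3/6 ✓
(4,5)@ 4/7 ✓
(4,6)@ 4/7 ✓
(5,1)@ 1/2 ✓
(5,3)% 5/6 ✓
(5,4)% 6/8 ✓
(5,5)% 4/8 ✓
(5,6)@ 3/7 ✓
(5,7)% 1/4 ✗
(6,1)@ 3/3 ✓
(6,3)% 4/6 ✓
(6,4)% 7/8 ✓
(6,5)% 6/8 ✓
(6,6)@ 2/8 ✗
(6,7)% 2/5 ✓
(7,1)@ 2/2 ✓
(7,2)@ 3/4 ✓
(7,3)@ 1/4 ✗
(7,4)% 4/5 ✓
(7,5)% 4/5 ✓
(7,6)% 3/5 ✓
(7,7)@ 1/3 ✗
Unsatisfied: (1,5), (2,2), (3,7), (4,3), (5,7), (6,6), (7,3), (7,7) — 8 in total.

8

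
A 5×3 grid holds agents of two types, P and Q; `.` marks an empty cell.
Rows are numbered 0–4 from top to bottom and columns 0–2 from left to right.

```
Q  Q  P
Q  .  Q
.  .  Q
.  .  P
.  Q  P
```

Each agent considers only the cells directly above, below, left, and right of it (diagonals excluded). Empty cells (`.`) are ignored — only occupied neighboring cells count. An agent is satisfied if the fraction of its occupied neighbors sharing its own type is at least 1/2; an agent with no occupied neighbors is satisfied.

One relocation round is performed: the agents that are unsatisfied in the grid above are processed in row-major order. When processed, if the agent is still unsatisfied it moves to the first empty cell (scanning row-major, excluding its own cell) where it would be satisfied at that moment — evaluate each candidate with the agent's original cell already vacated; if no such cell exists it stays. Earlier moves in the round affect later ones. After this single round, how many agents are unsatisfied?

Initially unsatisfied (in order): (0,2), (4,1).
  (0,2) → (3,0).
  (4,1) → (0,2).
Resulting grid:
Q Q Q
Q . Q
. . Q
P . P
. . P
All satisfied now.

0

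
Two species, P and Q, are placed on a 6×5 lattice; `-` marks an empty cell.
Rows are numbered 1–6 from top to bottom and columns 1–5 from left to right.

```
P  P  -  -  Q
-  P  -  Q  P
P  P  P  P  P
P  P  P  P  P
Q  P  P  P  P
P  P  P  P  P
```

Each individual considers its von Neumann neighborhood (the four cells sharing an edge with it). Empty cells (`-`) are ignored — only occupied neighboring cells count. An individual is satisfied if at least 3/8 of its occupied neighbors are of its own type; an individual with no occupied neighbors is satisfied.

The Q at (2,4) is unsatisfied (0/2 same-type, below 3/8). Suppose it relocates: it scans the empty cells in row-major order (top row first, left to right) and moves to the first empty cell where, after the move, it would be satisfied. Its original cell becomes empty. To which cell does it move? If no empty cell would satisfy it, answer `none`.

(1,4)

Vacating (2,4). Empty cells in order:
  (1,3): 0/1 same-type → still unsatisfied.
  (1,4): 1/1 same-type → satisfied — stop here.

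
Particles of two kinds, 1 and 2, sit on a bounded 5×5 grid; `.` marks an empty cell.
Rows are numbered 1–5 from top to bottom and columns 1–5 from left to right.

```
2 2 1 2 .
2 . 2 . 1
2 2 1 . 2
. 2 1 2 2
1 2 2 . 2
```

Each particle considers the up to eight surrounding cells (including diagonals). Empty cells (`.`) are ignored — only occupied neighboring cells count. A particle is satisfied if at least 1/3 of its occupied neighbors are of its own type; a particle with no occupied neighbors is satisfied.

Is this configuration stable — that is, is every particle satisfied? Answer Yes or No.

Row 1: (1,1)2 2/2 ✓ · (1,2)2 3/4 ✓ · (1,3)1 0/3 ✗ · (1,4)2 1/3 ✓
Row 2: (2,1)2 4/4 ✓ · (2,3)2 3/5 ✓ · (2,5)1 0/2 ✗
Row 3: (3,1)2 3/3 ✓ · (3,2)2 4/6 ✓ · (3,3)1 1/5 ✗ · (3,5)2 2/3 ✓
Row 4: (4,2)2 4/7 ✓ · (4,3)1 1/6 ✗ · (4,4)2 4/6 ✓ · (4,5)2 3/3 ✓
Row 5: (5,1)1 0/2 ✗ · (5,2)2 2/4 ✓ · (5,3)2 3/4 ✓ · (5,5)2 2/2 ✓
For instance (1,3) has only 0/3 same-type neighbors, below 1/3.

No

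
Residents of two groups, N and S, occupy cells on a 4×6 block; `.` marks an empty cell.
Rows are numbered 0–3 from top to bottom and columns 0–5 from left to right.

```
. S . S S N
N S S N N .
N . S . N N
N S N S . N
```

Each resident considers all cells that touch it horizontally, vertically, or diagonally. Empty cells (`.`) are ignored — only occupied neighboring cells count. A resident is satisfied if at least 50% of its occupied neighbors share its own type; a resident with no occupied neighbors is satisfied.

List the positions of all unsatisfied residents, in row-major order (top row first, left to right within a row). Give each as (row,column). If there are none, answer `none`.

(0,4), (1,0), (1,3), (3,1), (3,2), (3,3)

(0,1)S 2/3 ok
(0,3)S 2/4 ok
(0,4)S 1/4 unhappy
(0,5)N 1/2 ok
(1,0)N 1/3 unhappy
(1,1)S 3/5 ok
(1,2)S 4/5 ok
(1,3)N 2/6 unhappy
(1,4)N 4/6 ok
(2,0)N 2/4 ok
(2,2)S 4/6 ok
(2,4)N 4/5 ok
(2,5)N 3/3 ok
(3,0)N 1/2 ok
(3,1)S 1/4 unhappy
(3,2)N 0/3 unhappy
(3,3)S 1/3 unhappy
(3,5)N 2/2 ok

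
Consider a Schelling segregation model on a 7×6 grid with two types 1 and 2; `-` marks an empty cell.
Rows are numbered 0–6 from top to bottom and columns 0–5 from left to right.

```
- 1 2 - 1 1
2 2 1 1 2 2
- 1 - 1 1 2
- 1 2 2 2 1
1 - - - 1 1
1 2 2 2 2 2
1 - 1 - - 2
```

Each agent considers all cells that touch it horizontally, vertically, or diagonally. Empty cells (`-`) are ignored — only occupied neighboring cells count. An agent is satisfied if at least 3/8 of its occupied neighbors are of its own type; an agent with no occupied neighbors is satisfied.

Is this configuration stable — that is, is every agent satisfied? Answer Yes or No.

(0,1)1 1/4 ✗
(0,2)2 1/4 ✗
(0,4)1 2/4 ✓
(0,5)1 1/3 ✗
(1,0)2 1/3 ✗
(1,1)2 2/5 ✓
(1,2)1 4/6 ✓
(1,3)1 4/6 ✓
(1,4)2 2/7 ✗
(1,5)2 2/5 ✓
(2,1)1 2/5 ✓
(2,3)1 3/7 ✓
(2,4)1 3/8 ✓
(2,5)2 3/5 ✓
(3,1)1 2/3 ✓
(3,2)2 1/4 ✗
(3,3)2 2/5 ✓
(3,4)2 2/7 ✗
(3,5)1 3/5 ✓
(4,0)1 2/3 ✓
(4,4)1 2/7 ✗
(4,5)1 2/5 ✓
(5,0)1 2/3 ✓
(5,1)2 1/5 ✗
(5,2)2 2/3 ✓
(5,3)2 2/4 ✓
(5,4)2 3/5 ✓
(5,5)2 2/4 ✓
(6,0)1 1/2 ✓
(6,2)1 0/3 ✗
(6,5)2 2/2 ✓
For instance (0,1) has only 1/4 same-type neighbors, below 3/8.

No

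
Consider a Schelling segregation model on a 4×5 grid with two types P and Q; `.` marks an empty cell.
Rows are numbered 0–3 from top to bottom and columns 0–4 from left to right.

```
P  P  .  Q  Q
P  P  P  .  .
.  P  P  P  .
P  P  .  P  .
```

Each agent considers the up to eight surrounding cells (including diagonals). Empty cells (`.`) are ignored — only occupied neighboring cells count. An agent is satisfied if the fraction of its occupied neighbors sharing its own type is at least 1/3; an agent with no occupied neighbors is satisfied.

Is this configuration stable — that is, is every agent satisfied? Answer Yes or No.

Yes

Row 0: (0,0)P 3/3 ok · (0,1)P 4/4 ok · (0,3)Q 1/2 ok · (0,4)Q 1/1 ok
Row 1: (1,0)P 4/4 ok · (1,1)P 6/6 ok · (1,2)P 5/6 ok
Row 2: (2,1)P 6/6 ok · (2,2)P 6/6 ok · (2,3)P 3/3 ok
Row 3: (3,0)P 2/2 ok · (3,1)P 3/3 ok · (3,3)P 2/2 ok
All meet the threshold, so the configuration is stable.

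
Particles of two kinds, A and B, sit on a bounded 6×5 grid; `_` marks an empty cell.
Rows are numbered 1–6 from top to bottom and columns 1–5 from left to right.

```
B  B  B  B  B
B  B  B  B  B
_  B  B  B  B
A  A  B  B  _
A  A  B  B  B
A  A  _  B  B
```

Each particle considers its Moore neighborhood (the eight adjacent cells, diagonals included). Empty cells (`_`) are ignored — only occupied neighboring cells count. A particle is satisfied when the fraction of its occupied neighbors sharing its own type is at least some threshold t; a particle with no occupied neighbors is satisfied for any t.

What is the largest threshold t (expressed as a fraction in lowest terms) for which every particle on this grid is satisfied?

Row 1: (1,1)B 3/3 · (1,2)B 5/5 · (1,3)B 5/5 · (1,4)B 5/5 · (1,5)B 3/3
Row 2: (2,1)B 4/4 · (2,2)B 7/7 · (2,3)B 8/8 · (2,4)B 8/8 · (2,5)B 5/5
Row 3: (3,2)B 5/7 · (3,3)B 7/8 · (3,4)B 7/7 · (3,5)B 4/4
Row 4: (4,1)A 3/4 · (4,2)A 3/7 · (4,3)B 6/8 · (4,4)B 7/7
Row 5: (5,1)A 5/5 · (5,2)A 5/7 · (5,3)B 4/7 · (5,4)B 6/6 · (5,5)B 4/4
Row 6: (6,1)A 3/3 · (6,2)A 3/4 · (6,4)B 4/4 · (6,5)B 3/3
The smallest same-type fraction is 3/7 at (4,2), which reduces to 3/7. Any threshold above that leaves this particle unsatisfied.

3/7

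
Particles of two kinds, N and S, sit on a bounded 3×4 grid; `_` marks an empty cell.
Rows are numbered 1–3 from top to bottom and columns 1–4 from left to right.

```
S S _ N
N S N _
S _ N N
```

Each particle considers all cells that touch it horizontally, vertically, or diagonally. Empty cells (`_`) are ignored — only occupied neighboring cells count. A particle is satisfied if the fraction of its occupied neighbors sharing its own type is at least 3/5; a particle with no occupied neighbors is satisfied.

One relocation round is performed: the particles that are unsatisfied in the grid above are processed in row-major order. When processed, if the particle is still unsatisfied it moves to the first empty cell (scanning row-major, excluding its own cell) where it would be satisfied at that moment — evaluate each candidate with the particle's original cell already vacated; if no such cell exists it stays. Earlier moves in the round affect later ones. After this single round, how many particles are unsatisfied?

0

Initially unsatisfied (in order): (1,2), (2,1), (2,2), (3,1).
  (1,2): no empty cell satisfies it; stays.
  (2,1) → (2,4).
  (2,2): now satisfied by earlier moves; stays.
  (3,1): now satisfied by earlier moves; stays.
Resulting grid:
S S _ N
_ S N N
S _ N N
All satisfied now.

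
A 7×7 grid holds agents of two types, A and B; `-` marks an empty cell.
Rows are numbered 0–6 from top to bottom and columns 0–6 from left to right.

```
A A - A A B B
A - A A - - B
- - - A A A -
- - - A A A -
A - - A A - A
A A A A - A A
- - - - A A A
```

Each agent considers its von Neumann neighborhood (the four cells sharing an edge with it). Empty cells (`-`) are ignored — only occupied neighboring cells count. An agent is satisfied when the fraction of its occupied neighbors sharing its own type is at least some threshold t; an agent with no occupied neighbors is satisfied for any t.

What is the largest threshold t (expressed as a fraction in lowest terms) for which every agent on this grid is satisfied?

1/2

(0,0)A 2/2
(0,1)A 1/1
(0,3)A 2/2
(0,4)A 1/2
(0,5)B 1/2
(0,6)B 2/2
(1,0)A 1/1
(1,2)A 1/1
(1,3)A 3/3
(1,6)B 1/1
(2,3)A 3/3
(2,4)A 3/3
(2,5)A 2/2
(3,3)A 3/3
(3,4)A 4/4
(3,5)A 2/2
(4,0)A 1/1
(4,3)A 3/3
(4,4)A 2/2
(4,6)A 1/1
(5,0)A 2/2
(5,1)A 2/2
(5,2)A 2/2
(5,3)A 2/2
(5,5)A 2/2
(5,6)A 3/3
(6,4)A 1/1
(6,5)A 3/3
(6,6)A 2/2
The smallest same-type fraction is 1/2 at (0,4), which reduces to 1/2. Any threshold above that leaves this agent unsatisfied.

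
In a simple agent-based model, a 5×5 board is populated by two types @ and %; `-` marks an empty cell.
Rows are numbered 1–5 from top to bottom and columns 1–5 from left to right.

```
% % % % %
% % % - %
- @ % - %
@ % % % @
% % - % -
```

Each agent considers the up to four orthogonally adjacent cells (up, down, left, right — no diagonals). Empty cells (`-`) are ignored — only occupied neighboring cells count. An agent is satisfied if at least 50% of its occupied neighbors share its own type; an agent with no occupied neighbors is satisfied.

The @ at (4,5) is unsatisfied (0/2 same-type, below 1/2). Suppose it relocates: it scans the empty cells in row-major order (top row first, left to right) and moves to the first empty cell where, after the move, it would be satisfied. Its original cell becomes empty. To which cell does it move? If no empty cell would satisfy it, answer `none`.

(3,1)

Vacating (4,5). Empty cells in order:
  (2,4): 0/3 same-type → still unsatisfied.
  (3,1): 2/3 same-type → satisfied — stop here.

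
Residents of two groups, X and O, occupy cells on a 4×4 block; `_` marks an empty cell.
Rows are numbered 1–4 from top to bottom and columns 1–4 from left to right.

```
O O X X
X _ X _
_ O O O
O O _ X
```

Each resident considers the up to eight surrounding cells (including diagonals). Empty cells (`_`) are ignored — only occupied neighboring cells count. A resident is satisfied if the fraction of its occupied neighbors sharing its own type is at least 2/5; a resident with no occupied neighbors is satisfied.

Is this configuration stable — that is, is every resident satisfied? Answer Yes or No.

No

(1,1)O 1/2 ok
(1,2)O 1/4 unhappy
(1,3)X 2/3 ok
(1,4)X 2/2 ok
(2,1)X 0/3 unhappy
(2,3)X 2/6 unhappy
(3,2)O 3/5 ok
(3,3)O 3/5 ok
(3,4)O 1/3 unhappy
(4,1)O 2/2 ok
(4,2)O 3/3 ok
(4,4)X 0/2 unhappy
For instance (1,2) has only 1/4 same-type neighbors, below 2/5.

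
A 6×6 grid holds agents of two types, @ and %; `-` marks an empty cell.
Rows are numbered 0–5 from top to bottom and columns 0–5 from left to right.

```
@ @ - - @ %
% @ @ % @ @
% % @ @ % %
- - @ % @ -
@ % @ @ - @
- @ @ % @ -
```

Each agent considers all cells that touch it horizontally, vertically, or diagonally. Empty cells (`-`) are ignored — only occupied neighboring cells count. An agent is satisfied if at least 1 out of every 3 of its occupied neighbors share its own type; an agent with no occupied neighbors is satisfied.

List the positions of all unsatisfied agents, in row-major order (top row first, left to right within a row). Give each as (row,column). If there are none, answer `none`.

(0,5), (1,3), (2,5), (3,3), (4,1), (5,3)

(0,0)@ 2/3 ✓
(0,1)@ 3/4 ✓
(0,4)@ 2/4 ✓
(0,5)% 0/3 ✗
(1,0)% 2/5 ✓
(1,1)@ 4/7 ✓
(1,2)@ 4/6 ✓
(1,3)% 1/6 ✗
(1,4)@ 3/7 ✓
(1,5)@ 2/5 ✓
(2,0)% 2/3 ✓
(2,1)% 2/6 ✓
(2,2)@ 4/7 ✓
(2,3)@ 5/8 ✓
(2,4)% 3/7 ✓
(2,5)% 1/4 ✗
(3,2)@ 4/7 ✓
(3,3)% 1/7 ✗
(3,4)@ 3/6 ✓
(4,0)@ 1/2 ✓
(4,1)% 0/5 ✗
(4,2)@ 4/7 ✓
(4,3)@ 5/7 ✓
(4,5)@ 2/2 ✓
(5,1)@ 3/4 ✓
(5,2)@ 3/5 ✓
(5,3)% 0/4 ✗
(5,4)@ 2/3 ✓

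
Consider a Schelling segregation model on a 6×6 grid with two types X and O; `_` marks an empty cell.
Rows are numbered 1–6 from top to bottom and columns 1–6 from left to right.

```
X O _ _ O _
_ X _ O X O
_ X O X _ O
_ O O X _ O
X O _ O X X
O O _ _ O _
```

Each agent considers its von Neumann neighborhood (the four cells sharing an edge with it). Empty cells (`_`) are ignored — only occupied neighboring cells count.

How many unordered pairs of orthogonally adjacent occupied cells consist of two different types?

16

Scan each occupied cell's neighbors to the right and below so each pair is counted once.
From row 1: 3 unlike of 3 pairs (running 3/3).
From row 2: 3 unlike of 5 pairs (running 6/8).
From row 3: 3 unlike of 6 pairs (running 9/14).
From row 4: 3 unlike of 5 pairs (running 12/19).
From row 5: 4 unlike of 6 pairs (running 16/25).
From row 6: 0 unlike of 1 pairs (running 16/26).
Total adjacent occupied pairs: 26; unlike-type pairs: 16.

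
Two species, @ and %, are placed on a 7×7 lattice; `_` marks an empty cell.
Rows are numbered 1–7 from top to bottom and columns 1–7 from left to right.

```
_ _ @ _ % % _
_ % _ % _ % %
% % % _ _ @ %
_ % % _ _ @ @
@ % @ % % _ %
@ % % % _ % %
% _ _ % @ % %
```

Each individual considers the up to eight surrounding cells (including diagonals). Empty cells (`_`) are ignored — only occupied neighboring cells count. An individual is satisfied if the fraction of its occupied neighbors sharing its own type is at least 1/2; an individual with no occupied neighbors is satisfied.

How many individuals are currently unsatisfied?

Row 1: (1,3)@ 0/2 ✗ · (1,5)% 3/3 ✓ · (1,6)% 3/3 ✓
Row 2: (2,2)% 3/4 ✓ · (2,4)% 2/3 ✓ · (2,6)% 4/5 ✓ · (2,7)% 3/4 ✓
Row 3: (3,1)% 3/3 ✓ · (3,2)% 5/5 ✓ · (3,3)% 5/5 ✓ · (3,6)@ 2/5 ✗ · (3,7)% 2/5 ✗
Row 4: (4,2)% 5/7 ✓ · (4,3)% 5/6 ✓ · (4,6)@ 2/5 ✗ · (4,7)@ 2/4 ✓
Row 5: (5,1)@ 1/4 ✗ · (5,2)% 4/7 ✓ · (5,3)@ 0/7 ✗ · (5,4)% 4/5 ✓ · (5,5)% 3/4 ✓ · (5,7)% 2/4 ✓
Row 6: (6,1)@ 1/4 ✗ · (6,2)% 3/6 ✓ · (6,3)% 5/6 ✓ · (6,4)% 4/6 ✓ · (6,6)% 5/6 ✓ · (6,7)% 4/4 ✓
Row 7: (7,1)% 1/2 ✓ · (7,4)% 2/3 ✓ · (7,5)@ 0/4 ✗ · (7,6)% 3/4 ✓ · (7,7)% 3/3 ✓
Unsatisfied: (1,3), (3,6), (3,7), (4,6), (5,1), (5,3), (6,1), (7,5) — 8 in total.

8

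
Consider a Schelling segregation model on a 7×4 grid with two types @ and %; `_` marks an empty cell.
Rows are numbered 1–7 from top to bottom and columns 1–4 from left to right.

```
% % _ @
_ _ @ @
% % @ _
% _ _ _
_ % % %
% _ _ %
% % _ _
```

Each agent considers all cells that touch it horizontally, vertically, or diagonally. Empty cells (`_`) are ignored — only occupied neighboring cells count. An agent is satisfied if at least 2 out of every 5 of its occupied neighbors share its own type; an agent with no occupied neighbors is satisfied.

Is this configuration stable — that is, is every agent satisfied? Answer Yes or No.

(1,1)% 1/1 ok
(1,2)% 1/2 ok
(1,4)@ 2/2 ok
(2,3)@ 3/5 ok
(2,4)@ 3/3 ok
(3,1)% 2/2 ok
(3,2)% 2/4 ok
(3,3)@ 2/3 ok
(4,1)% 3/3 ok
(5,2)% 3/3 ok
(5,3)% 3/3 ok
(5,4)% 2/2 ok
(6,1)% 3/3 ok
(6,4)% 2/2 ok
(7,1)% 2/2 ok
(7,2)% 2/2 ok
All meet the threshold, so the configuration is stable.

Yes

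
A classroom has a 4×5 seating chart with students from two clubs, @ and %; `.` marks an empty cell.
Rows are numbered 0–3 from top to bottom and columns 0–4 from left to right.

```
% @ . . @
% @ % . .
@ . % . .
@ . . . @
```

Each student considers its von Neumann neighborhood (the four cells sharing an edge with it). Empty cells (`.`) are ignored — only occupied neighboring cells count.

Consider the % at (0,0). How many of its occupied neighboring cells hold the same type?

1

Occupied neighbors of (0,0): (1,0)=%, (0,1)=@.
Same type (%): 1 of 2.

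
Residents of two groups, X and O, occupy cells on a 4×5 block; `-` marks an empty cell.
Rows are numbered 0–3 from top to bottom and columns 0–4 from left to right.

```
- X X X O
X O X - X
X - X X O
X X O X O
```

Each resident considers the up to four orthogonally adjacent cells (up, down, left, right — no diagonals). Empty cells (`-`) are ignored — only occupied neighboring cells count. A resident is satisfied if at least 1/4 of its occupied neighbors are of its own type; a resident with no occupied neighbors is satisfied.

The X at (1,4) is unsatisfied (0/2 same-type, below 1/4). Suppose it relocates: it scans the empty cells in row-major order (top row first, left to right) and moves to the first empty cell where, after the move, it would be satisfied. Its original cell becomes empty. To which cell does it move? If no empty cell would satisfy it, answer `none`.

(0,0)

Vacating (1,4). Empty cells in order:
  (0,0): 2/2 same-type → satisfied — stop here.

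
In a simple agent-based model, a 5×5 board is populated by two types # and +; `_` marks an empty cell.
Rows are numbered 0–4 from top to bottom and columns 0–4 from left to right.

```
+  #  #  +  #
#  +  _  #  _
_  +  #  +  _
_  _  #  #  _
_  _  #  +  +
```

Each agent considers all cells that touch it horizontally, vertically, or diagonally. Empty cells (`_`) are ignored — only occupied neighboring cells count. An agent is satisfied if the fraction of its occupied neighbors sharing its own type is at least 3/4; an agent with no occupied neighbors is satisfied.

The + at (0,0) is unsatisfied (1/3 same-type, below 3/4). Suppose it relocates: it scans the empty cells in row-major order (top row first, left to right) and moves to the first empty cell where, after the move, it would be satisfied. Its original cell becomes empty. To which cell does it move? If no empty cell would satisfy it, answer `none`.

Vacating (0,0). Empty cells in order:
  (1,2): 4/8 same-type → still unsatisfied.
  (1,4): 2/4 same-type → still unsatisfied.
  (2,0): 2/3 same-type → still unsatisfied.
  (2,4): 1/3 same-type → still unsatisfied.
  (3,0): 1/1 same-type → satisfied — stop here.

(3,0)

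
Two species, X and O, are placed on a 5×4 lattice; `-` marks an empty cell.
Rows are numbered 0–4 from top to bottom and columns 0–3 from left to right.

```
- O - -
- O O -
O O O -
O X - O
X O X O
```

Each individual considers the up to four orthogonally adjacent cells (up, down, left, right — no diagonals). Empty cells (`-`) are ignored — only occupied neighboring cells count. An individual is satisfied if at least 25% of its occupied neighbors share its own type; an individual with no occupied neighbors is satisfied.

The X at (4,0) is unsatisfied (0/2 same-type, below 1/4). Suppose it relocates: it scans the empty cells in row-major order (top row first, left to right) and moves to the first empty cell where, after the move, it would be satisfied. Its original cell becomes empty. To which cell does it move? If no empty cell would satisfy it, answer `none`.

(0,3)

Vacating (4,0). Empty cells in order:
  (0,0): 0/1 same-type → still unsatisfied.
  (0,2): 0/2 same-type → still unsatisfied.
  (0,3): 0/0 same-type → satisfied — stop here.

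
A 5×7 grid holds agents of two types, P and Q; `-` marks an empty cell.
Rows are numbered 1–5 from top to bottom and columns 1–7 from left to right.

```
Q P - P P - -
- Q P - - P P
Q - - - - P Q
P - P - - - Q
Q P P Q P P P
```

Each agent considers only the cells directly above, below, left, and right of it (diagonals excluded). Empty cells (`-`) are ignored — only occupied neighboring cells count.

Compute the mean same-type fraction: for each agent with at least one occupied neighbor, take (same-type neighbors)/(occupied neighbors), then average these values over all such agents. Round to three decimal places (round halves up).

Row 1: (1,1)Q 0/1 · (1,2)P 0/2 · (1,4)P 1/1 · (1,5)P 1/1
Row 2: (2,2)Q 0/2 · (2,3)P 0/1 · (2,6)P 2/2 · (2,7)P 1/2
Row 3: (3,1)Q 0/1 · (3,6)P 1/2 · (3,7)Q 1/3
Row 4: (4,1)P 0/2 · (4,3)P 1/1 · (4,7)Q 1/2
Row 5: (5,1)Q 0/2 · (5,2)P 1/2 · (5,3)P 2/3 · (5,4)Q 0/2 · (5,5)P 1/2 · (5,6)P 2/2 · (5,7)P 1/2
Sum over 21 agents: 0/1 + 0/2 + 1/1 + 1/1 + 0/2 + 0/1 + 2/2 + 1/2 + 0/1 + 1/2 + 1/3 + 0/2 + 1/1 + 1/2 + 0/2 + 1/2 + 2/3 + 0/2 + 1/2 + 2/2 + 1/2 = 9; mean = 9 ÷ 21 = 3/7 = 0.428571… → 0.429.

0.429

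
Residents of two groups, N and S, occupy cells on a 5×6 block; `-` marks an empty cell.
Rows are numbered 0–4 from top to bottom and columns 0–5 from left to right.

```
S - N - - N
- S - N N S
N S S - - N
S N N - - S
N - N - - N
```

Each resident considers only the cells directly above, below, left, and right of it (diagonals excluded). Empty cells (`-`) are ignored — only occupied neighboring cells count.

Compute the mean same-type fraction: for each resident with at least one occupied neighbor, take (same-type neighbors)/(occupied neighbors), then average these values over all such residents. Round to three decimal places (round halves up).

0.344

Row 0: (0,0)S — no occupied neighbors · (0,2)N — no occupied neighbors · (0,5)N 0/1
Row 1: (1,1)S 1/1 · (1,3)N 1/1 · (1,4)N 1/2 · (1,5)S 0/3
Row 2: (2,0)N 0/2 · (2,1)S 2/4 · (2,2)S 1/2 · (2,5)N 0/2
Row 3: (3,0)S 0/3 · (3,1)N 1/3 · (3,2)N 2/3 · (3,5)S 0/2
Row 4: (4,0)N 0/1 · (4,2)N 1/1 · (4,5)N 0/1
Sum over 16 residents: 0/1 + 1/1 + 1/1 + 1/2 + 0/3 + 0/2 + 2/4 + 1/2 + 0/2 + 0/3 + 1/3 + 2/3 + 0/2 + 0/1 + 1/1 + 0/1 = 11/2; mean = 11/2 ÷ 16 = 11/32 = 0.34375 → 0.344.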